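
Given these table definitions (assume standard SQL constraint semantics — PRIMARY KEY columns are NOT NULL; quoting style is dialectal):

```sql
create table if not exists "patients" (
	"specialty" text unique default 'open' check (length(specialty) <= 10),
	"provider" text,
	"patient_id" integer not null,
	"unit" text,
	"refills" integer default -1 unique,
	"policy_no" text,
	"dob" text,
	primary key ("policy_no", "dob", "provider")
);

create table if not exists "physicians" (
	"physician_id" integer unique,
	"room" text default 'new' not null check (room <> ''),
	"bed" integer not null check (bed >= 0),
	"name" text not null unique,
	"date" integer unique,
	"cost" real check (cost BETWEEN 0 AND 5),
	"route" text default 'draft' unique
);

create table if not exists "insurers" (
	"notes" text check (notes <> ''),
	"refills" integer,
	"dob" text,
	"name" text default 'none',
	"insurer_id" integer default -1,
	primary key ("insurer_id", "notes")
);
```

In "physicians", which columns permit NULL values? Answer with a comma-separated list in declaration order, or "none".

- physician_id: UNIQUE does not imply NOT NULL → nullable.
- room: declared NOT NULL → not nullable.
- bed: declared NOT NULL → not nullable.
- name: declared NOT NULL → not nullable.
- date: UNIQUE does not imply NOT NULL → nullable.
- cost: CHECK does not forbid NULL (a CHECK constraint passes when its expression is NULL) → nullable.
- route: UNIQUE does not imply NOT NULL → nullable.

physician_id, date, cost, route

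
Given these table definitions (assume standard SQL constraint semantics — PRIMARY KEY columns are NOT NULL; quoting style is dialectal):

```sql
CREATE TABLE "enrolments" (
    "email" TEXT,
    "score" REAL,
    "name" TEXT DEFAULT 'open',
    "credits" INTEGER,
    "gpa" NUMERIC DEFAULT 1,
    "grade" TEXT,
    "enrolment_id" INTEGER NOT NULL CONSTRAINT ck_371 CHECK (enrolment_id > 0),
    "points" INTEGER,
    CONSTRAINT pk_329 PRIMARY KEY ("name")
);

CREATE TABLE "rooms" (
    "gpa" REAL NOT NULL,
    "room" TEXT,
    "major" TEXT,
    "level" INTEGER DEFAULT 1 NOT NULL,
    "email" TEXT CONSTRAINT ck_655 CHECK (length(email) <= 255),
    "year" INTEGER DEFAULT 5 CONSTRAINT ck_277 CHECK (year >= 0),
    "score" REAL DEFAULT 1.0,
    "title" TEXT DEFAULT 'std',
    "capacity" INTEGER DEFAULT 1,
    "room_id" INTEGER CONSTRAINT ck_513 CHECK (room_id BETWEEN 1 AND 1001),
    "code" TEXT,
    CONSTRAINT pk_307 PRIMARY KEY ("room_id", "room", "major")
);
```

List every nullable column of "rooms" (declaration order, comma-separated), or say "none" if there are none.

email, year, score, title, capacity, code

- gpa: declared NOT NULL → not nullable.
- room: part of the PRIMARY KEY, which implies NOT NULL → not nullable.
- major: part of the PRIMARY KEY, which implies NOT NULL → not nullable.
- level: declared NOT NULL → not nullable.
- email: CHECK does not forbid NULL (a CHECK constraint passes when its expression is NULL) → nullable.
- year: CHECK does not forbid NULL (a CHECK constraint passes when its expression is NULL) → nullable.
- score: DEFAULT only fills an omitted column; an explicit NULL is still allowed → nullable.
- title: DEFAULT only fills an omitted column; an explicit NULL is still allowed → nullable.
- capacity: DEFAULT only fills an omitted column; an explicit NULL is still allowed → nullable.
- room_id: part of the PRIMARY KEY, which implies NOT NULL → not nullable.
- code: no NOT NULL constraint applies → nullable.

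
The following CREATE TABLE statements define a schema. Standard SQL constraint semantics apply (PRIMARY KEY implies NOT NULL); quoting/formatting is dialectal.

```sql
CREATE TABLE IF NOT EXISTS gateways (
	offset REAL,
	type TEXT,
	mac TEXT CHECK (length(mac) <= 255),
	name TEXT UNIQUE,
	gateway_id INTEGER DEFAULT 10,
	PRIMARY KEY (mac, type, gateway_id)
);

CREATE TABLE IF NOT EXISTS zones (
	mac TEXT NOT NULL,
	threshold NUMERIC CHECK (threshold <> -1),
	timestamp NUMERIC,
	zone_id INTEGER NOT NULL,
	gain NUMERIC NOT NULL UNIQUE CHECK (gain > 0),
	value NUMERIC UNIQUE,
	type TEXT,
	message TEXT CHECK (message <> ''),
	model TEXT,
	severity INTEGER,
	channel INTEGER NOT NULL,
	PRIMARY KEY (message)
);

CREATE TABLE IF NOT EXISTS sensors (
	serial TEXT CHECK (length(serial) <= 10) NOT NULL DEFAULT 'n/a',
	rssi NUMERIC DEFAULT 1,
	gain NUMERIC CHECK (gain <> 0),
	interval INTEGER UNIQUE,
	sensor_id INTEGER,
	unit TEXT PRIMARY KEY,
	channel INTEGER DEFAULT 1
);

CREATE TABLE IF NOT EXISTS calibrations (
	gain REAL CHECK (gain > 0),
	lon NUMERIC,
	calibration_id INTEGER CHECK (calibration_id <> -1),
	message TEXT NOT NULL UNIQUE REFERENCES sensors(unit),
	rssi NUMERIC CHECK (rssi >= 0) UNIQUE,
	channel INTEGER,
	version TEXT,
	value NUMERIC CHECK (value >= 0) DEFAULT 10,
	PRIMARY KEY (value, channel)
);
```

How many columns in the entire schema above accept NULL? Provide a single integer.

gateways: 2 nullable (offset, name — PK (mac, type, gateway_id) and explicit NOT NULL columns excluded).
zones: 6 nullable (threshold, timestamp, value, type, model, severity — PK (message) and explicit NOT NULL columns excluded).
sensors: 5 nullable (rssi, gain, interval, sensor_id, channel — PK (unit) and explicit NOT NULL columns excluded).
calibrations: 5 nullable (gain, lon, calibration_id, rssi, version — PK (value, channel) and explicit NOT NULL columns excluded).
Total: 2 + 6 + 5 + 5 = 18.

18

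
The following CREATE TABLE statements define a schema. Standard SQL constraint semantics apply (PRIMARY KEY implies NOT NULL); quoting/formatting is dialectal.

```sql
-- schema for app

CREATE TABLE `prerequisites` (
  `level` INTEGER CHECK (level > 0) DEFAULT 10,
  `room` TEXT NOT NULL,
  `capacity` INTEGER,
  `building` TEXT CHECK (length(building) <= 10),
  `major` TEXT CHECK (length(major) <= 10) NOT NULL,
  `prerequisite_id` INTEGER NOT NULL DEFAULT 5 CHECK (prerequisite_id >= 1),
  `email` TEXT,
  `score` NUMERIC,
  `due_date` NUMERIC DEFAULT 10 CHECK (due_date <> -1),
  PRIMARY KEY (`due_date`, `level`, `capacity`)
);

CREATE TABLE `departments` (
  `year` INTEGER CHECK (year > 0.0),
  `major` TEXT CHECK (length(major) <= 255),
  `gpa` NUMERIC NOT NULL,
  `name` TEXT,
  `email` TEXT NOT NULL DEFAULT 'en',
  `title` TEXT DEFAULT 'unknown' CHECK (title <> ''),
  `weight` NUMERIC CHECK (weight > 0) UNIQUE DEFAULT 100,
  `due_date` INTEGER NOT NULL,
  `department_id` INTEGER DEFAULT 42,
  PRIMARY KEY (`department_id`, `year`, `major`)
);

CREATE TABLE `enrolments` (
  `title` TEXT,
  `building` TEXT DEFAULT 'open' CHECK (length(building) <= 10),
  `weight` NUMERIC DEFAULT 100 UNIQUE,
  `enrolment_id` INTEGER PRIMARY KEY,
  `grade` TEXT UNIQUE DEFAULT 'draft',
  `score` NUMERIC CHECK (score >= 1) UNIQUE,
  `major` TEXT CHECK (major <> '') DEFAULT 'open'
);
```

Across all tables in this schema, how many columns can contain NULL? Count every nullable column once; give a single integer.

12

prerequisites: 3 nullable (building, email, score — PK (due_date, level, capacity) and explicit NOT NULL columns excluded).
departments: 3 nullable (name, title, weight — PK (department_id, year, major) and explicit NOT NULL columns excluded).
enrolments: 6 nullable (title, building, weight, grade, score, major — PK (enrolment_id) and explicit NOT NULL columns excluded).
Total: 3 + 3 + 6 = 12.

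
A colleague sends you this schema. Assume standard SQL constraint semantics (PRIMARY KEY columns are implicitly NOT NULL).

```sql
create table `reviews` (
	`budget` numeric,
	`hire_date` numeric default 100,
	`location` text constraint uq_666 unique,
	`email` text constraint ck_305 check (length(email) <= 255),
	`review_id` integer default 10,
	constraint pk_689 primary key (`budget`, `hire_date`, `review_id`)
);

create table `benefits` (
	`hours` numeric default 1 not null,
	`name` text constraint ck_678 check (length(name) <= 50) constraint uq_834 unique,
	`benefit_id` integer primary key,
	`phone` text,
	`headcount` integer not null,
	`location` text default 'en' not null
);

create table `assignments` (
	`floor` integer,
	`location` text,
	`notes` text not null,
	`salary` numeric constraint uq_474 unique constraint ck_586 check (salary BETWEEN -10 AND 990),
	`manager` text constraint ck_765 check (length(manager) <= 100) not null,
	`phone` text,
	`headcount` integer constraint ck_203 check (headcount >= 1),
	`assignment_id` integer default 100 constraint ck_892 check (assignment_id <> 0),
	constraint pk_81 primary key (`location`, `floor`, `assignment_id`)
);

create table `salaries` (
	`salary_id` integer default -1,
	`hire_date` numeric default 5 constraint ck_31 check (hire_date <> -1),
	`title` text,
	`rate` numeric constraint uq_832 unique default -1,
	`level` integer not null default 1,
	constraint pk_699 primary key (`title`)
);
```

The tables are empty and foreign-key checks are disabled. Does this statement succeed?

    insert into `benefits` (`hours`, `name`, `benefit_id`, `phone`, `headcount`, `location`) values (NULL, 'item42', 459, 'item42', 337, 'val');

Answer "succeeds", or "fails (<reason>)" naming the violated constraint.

fails (NOT NULL on hours)

hours is explicitly set to NULL, but hours is declared NOT NULL.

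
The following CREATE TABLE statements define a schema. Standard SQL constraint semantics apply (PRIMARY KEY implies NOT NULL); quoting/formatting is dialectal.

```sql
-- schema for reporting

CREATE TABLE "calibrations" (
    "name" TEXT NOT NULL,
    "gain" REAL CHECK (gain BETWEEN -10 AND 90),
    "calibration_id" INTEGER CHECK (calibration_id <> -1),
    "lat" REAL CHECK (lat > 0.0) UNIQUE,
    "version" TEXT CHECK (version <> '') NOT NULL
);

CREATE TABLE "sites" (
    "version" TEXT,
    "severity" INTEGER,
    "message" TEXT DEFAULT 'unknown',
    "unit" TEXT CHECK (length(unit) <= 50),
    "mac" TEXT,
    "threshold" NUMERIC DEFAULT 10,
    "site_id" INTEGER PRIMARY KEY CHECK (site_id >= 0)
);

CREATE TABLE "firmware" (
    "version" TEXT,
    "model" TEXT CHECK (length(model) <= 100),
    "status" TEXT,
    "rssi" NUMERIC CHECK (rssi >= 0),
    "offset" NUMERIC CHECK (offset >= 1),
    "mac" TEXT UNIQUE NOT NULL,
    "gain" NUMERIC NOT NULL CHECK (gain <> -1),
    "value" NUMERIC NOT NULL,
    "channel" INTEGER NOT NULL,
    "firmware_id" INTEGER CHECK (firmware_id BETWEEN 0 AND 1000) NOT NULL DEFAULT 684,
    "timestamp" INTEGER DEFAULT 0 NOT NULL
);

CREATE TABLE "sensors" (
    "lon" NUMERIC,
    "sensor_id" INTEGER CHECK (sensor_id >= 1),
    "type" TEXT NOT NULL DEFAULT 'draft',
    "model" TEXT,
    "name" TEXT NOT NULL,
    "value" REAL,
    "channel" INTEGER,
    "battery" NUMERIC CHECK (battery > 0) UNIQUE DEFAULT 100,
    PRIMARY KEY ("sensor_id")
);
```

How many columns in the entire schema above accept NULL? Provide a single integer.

19

calibrations: 3 nullable (gain, calibration_id, lat — PK none and explicit NOT NULL columns excluded).
sites: 6 nullable (version, severity, message, unit, mac, threshold — PK (site_id) and explicit NOT NULL columns excluded).
firmware: 5 nullable (version, model, status, rssi, offset — PK none and explicit NOT NULL columns excluded).
sensors: 5 nullable (lon, model, value, channel, battery — PK (sensor_id) and explicit NOT NULL columns excluded).
Total: 3 + 6 + 5 + 5 = 19.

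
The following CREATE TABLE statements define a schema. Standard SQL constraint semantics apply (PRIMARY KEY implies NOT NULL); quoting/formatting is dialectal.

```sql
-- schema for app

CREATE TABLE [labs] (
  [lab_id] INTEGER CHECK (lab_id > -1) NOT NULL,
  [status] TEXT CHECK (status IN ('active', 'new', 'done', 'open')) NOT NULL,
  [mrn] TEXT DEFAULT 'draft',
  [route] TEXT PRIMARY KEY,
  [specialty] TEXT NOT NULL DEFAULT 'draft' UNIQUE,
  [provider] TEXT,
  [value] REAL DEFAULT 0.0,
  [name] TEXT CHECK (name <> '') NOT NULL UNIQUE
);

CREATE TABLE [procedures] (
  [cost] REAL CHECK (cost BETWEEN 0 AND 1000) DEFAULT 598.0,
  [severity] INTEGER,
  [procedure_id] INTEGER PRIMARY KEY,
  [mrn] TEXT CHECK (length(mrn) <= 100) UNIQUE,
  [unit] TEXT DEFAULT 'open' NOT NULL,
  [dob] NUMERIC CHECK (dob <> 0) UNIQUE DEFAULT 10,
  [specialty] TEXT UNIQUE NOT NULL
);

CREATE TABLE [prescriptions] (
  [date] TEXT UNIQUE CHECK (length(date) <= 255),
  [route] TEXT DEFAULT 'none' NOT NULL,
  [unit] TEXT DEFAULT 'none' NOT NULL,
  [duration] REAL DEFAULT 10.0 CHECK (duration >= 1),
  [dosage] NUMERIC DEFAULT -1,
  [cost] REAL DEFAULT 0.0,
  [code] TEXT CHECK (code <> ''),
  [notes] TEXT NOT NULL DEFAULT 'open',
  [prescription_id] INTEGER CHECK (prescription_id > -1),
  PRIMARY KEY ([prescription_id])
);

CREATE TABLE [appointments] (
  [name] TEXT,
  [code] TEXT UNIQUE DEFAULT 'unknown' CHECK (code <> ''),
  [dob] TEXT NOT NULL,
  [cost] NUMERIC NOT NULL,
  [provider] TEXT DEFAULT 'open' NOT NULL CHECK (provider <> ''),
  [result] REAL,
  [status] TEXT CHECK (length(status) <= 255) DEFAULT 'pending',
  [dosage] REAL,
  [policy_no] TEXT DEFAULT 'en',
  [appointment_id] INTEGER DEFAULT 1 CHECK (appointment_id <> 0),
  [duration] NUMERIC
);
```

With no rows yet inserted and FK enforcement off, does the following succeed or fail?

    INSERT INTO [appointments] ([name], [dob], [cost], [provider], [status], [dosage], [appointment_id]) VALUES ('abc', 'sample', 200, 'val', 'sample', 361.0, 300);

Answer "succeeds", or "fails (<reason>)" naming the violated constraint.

succeeds

NOT NULL columns: cost is supplied; dob is supplied; provider is supplied.
CHECK constraints: 'val' satisfies (provider <> ''); 'sample' satisfies (length(status) <= 255); 300 satisfies (appointment_id <> 0).
No constraint is violated.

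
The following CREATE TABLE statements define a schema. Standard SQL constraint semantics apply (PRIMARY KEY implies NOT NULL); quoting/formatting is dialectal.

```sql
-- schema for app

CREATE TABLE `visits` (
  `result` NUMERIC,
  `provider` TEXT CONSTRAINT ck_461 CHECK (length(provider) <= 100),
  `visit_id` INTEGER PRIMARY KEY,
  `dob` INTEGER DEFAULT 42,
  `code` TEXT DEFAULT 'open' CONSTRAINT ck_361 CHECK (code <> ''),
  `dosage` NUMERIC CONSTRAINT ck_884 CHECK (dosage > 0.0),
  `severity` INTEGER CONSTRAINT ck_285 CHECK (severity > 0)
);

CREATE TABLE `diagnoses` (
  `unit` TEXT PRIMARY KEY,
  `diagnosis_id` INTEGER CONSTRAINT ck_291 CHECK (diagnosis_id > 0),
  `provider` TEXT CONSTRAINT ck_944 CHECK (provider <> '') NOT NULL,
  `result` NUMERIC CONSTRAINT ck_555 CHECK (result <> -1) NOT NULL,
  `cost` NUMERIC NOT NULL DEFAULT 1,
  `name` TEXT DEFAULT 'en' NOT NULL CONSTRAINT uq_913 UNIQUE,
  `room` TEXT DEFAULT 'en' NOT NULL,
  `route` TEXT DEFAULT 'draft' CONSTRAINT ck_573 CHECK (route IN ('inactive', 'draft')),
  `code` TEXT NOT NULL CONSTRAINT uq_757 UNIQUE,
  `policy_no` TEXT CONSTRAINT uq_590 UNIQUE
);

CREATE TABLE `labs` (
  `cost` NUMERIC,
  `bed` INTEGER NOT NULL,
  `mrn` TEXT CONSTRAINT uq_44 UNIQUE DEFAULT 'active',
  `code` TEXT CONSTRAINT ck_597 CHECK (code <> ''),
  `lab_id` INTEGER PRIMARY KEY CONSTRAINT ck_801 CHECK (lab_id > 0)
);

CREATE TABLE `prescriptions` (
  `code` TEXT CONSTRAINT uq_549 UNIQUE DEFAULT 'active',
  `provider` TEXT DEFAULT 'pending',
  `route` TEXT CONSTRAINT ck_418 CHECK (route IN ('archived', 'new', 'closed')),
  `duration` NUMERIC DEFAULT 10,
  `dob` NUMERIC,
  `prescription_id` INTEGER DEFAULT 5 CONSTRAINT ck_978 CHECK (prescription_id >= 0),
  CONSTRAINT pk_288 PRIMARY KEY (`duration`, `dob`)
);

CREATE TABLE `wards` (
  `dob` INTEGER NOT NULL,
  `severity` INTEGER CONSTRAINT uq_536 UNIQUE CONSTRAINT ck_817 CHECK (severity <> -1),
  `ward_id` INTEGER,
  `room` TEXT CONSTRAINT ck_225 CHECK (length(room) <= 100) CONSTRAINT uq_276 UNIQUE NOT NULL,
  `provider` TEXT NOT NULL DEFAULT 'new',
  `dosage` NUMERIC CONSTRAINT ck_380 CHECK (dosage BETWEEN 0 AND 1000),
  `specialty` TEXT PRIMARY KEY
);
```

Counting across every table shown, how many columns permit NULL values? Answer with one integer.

19

visits: 6 nullable (result, provider, dob, code, dosage, severity — PK (visit_id) and explicit NOT NULL columns excluded).
diagnoses: 3 nullable (diagnosis_id, route, policy_no — PK (unit) and explicit NOT NULL columns excluded).
labs: 3 nullable (cost, mrn, code — PK (lab_id) and explicit NOT NULL columns excluded).
prescriptions: 4 nullable (code, provider, route, prescription_id — PK (duration, dob) and explicit NOT NULL columns excluded).
wards: 3 nullable (severity, ward_id, dosage — PK (specialty) and explicit NOT NULL columns excluded).
Total: 6 + 3 + 3 + 4 + 3 = 19.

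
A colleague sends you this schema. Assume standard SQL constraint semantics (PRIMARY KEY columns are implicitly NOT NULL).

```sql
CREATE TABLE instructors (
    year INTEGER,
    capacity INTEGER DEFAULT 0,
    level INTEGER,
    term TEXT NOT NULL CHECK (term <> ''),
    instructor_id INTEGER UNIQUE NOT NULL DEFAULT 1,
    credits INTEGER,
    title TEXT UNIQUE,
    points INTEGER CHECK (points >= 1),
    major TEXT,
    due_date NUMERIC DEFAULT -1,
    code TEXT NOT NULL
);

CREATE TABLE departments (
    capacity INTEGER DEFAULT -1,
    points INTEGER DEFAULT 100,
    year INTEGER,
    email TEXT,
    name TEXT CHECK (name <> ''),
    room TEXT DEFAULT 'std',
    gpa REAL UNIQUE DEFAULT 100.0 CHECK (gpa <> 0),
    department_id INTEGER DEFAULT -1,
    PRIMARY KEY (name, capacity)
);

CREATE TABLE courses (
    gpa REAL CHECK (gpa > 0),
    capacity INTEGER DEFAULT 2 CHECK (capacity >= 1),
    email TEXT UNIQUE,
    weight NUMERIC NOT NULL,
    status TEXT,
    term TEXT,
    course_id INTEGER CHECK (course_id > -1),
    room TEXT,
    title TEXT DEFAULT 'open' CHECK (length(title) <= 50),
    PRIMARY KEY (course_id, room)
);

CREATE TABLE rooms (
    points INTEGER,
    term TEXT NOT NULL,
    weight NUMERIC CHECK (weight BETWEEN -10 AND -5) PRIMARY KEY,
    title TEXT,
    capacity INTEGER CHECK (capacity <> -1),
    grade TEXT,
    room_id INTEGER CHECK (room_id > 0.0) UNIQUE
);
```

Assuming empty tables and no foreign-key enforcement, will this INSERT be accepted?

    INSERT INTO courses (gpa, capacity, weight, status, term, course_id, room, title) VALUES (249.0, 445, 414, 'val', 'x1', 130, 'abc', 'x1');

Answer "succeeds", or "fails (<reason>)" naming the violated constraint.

succeeds

NOT NULL columns: course_id is supplied; room is supplied; weight is supplied.
CHECK constraints: 249.0 satisfies (gpa > 0); 445 satisfies (capacity >= 1); 130 satisfies (course_id > -1); 'x1' satisfies (length(title) <= 50).
No constraint is violated.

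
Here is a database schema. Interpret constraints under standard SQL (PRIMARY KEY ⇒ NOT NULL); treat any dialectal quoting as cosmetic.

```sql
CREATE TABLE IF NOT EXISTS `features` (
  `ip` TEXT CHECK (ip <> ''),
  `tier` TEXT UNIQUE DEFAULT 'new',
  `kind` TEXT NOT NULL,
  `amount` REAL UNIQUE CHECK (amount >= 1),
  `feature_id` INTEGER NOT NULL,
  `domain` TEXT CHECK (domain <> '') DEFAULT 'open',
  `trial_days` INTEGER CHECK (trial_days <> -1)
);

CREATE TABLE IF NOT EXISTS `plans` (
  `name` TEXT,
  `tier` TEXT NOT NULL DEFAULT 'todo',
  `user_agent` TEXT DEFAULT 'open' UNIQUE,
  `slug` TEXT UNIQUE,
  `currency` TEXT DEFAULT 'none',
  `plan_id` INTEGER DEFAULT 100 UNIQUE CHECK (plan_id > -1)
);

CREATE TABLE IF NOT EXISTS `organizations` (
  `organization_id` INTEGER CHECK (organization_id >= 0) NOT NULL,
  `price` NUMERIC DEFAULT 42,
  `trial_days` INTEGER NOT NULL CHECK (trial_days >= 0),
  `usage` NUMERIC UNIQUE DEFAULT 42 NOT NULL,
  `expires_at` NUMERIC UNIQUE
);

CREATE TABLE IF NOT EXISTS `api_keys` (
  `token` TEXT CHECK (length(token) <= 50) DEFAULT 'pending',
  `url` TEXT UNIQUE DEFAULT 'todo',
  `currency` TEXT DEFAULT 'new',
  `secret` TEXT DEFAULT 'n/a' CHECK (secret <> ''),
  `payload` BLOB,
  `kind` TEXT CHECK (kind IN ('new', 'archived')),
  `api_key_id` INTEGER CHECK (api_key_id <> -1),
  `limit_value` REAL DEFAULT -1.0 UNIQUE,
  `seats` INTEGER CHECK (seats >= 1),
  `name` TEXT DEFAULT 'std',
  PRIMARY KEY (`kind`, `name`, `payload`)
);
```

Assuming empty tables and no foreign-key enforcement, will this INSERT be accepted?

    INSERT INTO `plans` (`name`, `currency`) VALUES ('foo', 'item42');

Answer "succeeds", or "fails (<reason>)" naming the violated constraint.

NOT NULL columns: tier defaults to 'todo'.
No constraint is violated.

succeeds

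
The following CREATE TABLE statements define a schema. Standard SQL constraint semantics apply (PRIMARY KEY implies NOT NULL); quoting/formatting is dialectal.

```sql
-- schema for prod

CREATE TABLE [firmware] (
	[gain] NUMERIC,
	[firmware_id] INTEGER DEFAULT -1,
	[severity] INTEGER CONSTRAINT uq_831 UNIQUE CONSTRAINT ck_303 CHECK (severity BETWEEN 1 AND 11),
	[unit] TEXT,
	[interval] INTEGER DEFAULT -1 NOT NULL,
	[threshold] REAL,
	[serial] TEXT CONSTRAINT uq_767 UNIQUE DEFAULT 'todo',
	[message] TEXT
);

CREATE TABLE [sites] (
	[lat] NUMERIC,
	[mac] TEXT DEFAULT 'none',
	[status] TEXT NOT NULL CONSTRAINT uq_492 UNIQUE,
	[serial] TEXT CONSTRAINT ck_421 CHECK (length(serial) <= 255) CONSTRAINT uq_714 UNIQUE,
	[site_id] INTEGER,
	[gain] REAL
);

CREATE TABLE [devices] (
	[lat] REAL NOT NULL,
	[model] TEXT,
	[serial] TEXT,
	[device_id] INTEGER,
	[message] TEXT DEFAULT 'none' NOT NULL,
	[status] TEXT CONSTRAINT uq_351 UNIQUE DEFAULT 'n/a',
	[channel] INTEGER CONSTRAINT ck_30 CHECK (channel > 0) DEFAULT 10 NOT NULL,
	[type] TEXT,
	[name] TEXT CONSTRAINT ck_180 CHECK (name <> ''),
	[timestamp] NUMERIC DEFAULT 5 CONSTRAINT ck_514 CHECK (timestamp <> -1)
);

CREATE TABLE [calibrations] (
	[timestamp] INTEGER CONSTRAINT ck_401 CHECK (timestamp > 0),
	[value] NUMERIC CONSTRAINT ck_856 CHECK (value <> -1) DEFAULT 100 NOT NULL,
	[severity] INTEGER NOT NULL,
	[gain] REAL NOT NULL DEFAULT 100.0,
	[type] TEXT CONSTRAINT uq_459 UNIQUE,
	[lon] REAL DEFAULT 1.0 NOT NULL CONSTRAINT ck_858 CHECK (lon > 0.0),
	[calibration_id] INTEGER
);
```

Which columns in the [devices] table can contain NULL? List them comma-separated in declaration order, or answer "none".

model, serial, device_id, status, type, name, timestamp

- lat: declared NOT NULL → not nullable.
- model: no NOT NULL constraint applies → nullable.
- serial: no NOT NULL constraint applies → nullable.
- device_id: no NOT NULL constraint applies → nullable.
- message: declared NOT NULL → not nullable.
- status: UNIQUE does not imply NOT NULL → nullable.
- channel: declared NOT NULL → not nullable.
- type: no NOT NULL constraint applies → nullable.
- name: CHECK does not forbid NULL (a CHECK constraint passes when its expression is NULL) → nullable.
- timestamp: CHECK does not forbid NULL (a CHECK constraint passes when its expression is NULL) → nullable.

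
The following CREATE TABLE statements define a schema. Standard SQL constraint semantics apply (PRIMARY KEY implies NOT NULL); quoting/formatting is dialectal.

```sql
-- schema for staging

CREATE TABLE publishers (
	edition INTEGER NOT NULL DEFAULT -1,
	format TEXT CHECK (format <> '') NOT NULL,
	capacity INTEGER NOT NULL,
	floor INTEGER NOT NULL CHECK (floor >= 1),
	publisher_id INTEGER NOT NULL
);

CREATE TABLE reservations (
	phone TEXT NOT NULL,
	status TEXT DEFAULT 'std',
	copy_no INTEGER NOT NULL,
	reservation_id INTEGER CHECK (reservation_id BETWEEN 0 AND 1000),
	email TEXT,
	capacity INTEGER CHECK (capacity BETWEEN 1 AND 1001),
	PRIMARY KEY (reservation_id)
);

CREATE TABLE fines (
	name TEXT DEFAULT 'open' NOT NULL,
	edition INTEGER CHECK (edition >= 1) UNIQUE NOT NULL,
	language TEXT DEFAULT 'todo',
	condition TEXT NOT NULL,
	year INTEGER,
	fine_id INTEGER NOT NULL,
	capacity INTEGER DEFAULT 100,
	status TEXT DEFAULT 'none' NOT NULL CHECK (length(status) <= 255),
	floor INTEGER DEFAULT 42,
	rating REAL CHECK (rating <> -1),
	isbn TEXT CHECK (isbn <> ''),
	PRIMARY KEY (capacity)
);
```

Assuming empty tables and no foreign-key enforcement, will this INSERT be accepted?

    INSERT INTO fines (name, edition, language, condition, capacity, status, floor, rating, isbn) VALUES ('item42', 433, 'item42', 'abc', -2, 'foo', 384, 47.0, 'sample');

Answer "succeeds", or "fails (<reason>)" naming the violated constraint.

fails (NOT NULL on fine_id)

fine_id is omitted from the column list and has no DEFAULT, so it would receive NULL.
But fine_id is declared NOT NULL.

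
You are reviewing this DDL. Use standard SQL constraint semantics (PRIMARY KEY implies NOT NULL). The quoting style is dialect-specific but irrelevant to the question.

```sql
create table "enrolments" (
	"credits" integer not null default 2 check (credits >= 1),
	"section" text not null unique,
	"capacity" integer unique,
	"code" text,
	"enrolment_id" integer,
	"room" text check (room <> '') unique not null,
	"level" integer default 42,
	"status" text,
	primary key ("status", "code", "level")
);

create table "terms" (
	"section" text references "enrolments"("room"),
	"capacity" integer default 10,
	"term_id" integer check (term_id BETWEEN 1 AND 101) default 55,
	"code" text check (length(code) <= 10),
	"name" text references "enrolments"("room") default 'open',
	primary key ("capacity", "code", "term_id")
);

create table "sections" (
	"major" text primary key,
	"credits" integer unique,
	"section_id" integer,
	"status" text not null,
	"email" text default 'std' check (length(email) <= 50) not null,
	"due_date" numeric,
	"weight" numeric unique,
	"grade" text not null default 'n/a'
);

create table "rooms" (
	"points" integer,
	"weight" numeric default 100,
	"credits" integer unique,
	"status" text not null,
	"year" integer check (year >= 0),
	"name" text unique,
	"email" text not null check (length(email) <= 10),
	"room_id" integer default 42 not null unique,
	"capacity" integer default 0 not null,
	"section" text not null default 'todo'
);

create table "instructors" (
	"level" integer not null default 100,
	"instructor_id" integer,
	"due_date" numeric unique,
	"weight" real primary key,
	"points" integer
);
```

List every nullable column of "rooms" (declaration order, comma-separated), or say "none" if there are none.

- points: no NOT NULL constraint applies → nullable.
- weight: DEFAULT only fills an omitted column; an explicit NULL is still allowed → nullable.
- credits: UNIQUE does not imply NOT NULL → nullable.
- status: declared NOT NULL → not nullable.
- year: CHECK does not forbid NULL (a CHECK constraint passes when its expression is NULL) → nullable.
- name: UNIQUE does not imply NOT NULL → nullable.
- email: declared NOT NULL → not nullable.
- room_id: declared NOT NULL → not nullable.
- capacity: declared NOT NULL → not nullable.
- section: declared NOT NULL → not nullable.

points, weight, credits, year, name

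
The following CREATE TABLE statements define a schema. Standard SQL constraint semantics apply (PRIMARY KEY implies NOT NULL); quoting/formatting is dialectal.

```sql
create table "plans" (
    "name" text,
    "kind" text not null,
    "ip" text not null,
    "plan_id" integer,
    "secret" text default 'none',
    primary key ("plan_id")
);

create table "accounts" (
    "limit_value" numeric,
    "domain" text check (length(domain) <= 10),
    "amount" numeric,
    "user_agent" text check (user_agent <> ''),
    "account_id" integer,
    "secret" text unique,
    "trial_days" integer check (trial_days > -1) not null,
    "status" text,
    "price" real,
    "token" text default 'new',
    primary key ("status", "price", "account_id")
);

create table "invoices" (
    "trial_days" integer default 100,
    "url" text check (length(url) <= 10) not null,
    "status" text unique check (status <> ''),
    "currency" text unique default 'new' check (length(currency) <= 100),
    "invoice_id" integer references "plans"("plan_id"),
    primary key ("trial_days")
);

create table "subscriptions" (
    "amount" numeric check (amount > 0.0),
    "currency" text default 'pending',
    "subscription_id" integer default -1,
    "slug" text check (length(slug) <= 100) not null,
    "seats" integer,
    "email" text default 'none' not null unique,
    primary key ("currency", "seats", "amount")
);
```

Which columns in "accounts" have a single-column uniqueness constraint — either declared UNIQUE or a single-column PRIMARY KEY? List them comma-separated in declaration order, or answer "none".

- limit_value: no UNIQUE or single-column PK constraint.
- domain: no UNIQUE or single-column PK constraint.
- amount: no UNIQUE or single-column PK constraint.
- user_agent: no UNIQUE or single-column PK constraint.
- account_id: part of a composite PRIMARY KEY — only the tuple is unique, not this column on its own.
- secret: declared UNIQUE → unique.
- trial_days: no UNIQUE or single-column PK constraint.
- status: part of a composite PRIMARY KEY — only the tuple is unique, not this column on its own.
- price: part of a composite PRIMARY KEY — only the tuple is unique, not this column on its own.
- token: no UNIQUE or single-column PK constraint.

secret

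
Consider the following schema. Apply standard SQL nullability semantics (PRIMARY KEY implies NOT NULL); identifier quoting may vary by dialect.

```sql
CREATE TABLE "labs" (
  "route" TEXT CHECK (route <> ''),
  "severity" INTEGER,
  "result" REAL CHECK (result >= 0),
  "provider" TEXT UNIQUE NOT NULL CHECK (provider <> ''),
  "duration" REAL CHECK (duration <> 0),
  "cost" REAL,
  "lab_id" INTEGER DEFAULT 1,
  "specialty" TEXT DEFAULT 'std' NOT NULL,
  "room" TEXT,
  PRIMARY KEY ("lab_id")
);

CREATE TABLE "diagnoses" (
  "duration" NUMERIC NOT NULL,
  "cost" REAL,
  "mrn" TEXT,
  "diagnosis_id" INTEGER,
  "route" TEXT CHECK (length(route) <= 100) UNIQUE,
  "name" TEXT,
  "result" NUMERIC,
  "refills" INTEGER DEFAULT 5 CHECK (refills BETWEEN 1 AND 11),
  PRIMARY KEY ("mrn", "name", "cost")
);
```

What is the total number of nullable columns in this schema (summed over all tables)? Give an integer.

labs: 6 nullable (route, severity, result, duration, cost, room — PK (lab_id) and explicit NOT NULL columns excluded).
diagnoses: 4 nullable (diagnosis_id, route, result, refills — PK (mrn, name, cost) and explicit NOT NULL columns excluded).
Total: 6 + 4 = 10.

10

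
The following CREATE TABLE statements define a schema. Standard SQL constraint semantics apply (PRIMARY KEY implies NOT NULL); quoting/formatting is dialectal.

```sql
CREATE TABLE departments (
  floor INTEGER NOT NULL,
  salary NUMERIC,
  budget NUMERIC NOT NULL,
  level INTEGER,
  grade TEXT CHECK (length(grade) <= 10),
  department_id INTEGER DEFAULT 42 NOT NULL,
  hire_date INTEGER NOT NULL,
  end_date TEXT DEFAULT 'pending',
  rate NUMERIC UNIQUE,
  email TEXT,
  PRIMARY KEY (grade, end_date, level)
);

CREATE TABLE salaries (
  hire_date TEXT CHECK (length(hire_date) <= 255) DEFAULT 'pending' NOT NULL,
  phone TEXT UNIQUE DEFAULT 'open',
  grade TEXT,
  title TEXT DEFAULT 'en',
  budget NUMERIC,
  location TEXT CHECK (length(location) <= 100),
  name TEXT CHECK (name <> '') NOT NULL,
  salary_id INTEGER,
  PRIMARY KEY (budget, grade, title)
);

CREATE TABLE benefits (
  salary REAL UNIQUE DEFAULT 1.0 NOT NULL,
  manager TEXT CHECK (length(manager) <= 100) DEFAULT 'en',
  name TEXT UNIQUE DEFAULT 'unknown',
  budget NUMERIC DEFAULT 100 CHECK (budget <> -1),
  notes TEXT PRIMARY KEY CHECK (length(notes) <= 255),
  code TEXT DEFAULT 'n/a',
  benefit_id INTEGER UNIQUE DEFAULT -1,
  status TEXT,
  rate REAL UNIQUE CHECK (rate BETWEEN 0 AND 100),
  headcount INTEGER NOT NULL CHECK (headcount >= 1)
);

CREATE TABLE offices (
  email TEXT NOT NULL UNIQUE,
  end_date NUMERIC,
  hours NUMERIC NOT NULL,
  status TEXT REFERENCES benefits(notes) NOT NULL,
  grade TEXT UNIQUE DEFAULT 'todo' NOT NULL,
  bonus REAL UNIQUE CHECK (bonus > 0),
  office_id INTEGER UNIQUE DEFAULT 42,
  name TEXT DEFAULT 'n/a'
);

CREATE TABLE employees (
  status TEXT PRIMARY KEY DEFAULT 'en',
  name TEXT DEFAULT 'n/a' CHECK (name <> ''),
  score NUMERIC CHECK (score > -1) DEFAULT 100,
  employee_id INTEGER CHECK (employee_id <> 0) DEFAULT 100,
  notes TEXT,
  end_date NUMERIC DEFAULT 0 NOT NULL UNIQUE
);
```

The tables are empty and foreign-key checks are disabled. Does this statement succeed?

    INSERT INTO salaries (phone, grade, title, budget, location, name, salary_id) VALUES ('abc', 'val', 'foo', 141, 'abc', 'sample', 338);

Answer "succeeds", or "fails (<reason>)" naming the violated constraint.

succeeds

NOT NULL columns: budget is supplied; grade is supplied; hire_date defaults to 'pending'; name is supplied; title is supplied.
CHECK constraints: 'abc' satisfies (length(location) <= 100); 'sample' satisfies (name <> '').
No constraint is violated.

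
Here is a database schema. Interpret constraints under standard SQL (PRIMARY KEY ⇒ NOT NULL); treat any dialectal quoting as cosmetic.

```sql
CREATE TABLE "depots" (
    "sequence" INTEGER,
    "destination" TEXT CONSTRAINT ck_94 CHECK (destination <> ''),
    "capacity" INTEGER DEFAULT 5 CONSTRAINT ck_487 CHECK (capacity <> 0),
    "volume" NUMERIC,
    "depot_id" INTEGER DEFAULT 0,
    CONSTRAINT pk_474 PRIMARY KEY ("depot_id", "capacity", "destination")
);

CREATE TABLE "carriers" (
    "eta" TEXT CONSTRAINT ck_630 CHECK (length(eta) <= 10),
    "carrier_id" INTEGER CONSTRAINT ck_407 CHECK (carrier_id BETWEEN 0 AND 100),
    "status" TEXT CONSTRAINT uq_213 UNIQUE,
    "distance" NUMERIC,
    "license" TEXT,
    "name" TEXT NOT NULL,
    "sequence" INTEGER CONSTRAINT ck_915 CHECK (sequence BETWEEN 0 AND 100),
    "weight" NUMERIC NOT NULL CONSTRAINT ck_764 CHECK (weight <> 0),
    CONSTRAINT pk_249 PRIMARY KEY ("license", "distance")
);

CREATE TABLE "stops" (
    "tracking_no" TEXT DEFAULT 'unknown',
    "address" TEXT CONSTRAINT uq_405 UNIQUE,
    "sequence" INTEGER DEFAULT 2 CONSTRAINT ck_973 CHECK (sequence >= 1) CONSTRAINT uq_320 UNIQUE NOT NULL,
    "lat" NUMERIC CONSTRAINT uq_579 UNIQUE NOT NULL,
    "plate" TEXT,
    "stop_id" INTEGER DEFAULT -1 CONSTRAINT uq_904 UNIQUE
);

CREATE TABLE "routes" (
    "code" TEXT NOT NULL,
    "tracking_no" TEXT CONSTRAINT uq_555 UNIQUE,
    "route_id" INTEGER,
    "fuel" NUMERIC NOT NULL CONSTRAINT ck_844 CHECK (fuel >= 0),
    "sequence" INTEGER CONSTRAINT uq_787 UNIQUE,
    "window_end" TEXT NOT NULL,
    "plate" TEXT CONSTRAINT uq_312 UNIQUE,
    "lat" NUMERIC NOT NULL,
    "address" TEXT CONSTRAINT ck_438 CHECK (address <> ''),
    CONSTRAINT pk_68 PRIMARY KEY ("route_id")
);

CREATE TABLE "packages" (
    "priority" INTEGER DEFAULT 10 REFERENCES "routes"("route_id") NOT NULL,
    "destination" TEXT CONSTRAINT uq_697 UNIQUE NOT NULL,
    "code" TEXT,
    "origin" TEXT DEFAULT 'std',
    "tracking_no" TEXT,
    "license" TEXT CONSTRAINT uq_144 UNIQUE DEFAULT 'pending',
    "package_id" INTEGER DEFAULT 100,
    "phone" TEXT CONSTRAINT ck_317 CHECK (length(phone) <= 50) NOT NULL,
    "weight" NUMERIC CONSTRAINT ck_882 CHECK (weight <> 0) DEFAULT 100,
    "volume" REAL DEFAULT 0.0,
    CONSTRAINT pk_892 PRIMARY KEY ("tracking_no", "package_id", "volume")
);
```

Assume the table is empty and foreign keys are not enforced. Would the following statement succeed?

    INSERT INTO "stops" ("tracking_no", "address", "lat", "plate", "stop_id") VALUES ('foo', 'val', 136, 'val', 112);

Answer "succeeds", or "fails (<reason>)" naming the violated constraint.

succeeds

NOT NULL columns: lat is supplied; sequence defaults to 2.
No constraint is violated.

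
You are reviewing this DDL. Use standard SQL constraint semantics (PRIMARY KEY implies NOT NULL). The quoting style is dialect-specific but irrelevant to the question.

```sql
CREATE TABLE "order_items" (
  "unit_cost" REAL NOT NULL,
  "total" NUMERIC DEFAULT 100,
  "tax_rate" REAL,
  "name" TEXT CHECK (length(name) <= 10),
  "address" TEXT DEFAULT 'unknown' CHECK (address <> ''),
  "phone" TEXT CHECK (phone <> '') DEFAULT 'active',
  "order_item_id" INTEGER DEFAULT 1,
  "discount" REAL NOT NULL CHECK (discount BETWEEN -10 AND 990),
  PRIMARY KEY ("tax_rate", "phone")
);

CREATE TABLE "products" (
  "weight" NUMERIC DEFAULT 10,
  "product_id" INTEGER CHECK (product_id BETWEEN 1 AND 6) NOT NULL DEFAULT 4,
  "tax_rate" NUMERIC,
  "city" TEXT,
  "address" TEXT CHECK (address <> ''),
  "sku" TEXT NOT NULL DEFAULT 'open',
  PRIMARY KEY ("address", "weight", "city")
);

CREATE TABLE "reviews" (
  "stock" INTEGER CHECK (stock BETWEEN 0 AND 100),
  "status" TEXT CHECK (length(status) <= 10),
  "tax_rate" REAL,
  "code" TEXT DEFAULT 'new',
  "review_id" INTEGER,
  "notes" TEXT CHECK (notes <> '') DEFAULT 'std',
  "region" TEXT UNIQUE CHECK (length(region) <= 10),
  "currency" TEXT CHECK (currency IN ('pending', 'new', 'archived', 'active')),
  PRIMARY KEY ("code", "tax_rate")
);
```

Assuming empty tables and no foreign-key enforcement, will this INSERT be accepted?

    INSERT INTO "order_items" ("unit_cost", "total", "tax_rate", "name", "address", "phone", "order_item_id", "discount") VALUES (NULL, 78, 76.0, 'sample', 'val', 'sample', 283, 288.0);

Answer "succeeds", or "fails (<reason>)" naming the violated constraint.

fails (NOT NULL on unit_cost)

unit_cost is explicitly set to NULL, but unit_cost is declared NOT NULL.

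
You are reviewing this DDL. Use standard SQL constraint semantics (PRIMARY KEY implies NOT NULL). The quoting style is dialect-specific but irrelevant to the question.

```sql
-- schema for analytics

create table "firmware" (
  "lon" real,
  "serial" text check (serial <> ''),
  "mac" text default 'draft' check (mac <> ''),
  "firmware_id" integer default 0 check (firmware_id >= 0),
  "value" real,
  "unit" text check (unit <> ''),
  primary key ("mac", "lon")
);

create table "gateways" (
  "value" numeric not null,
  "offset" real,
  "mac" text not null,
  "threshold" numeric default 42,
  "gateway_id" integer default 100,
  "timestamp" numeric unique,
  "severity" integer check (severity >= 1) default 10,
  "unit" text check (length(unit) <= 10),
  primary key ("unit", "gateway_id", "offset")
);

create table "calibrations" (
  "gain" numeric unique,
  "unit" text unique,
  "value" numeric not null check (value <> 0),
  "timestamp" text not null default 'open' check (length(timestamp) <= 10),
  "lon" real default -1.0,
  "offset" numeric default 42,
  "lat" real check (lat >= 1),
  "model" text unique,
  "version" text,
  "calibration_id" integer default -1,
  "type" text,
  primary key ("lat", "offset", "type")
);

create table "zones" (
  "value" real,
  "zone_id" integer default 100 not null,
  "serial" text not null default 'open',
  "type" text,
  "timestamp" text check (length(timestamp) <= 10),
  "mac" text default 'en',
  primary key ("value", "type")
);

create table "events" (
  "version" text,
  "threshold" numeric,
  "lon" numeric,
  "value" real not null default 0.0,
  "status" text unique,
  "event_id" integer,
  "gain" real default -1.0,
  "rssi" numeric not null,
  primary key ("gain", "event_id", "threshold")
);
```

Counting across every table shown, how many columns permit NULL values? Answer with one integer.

firmware: 4 nullable (serial, firmware_id, value, unit — PK (mac, lon) and explicit NOT NULL columns excluded).
gateways: 3 nullable (threshold, timestamp, severity — PK (unit, gateway_id, offset) and explicit NOT NULL columns excluded).
calibrations: 6 nullable (gain, unit, lon, model, version, calibration_id — PK (lat, offset, type) and explicit NOT NULL columns excluded).
zones: 2 nullable (timestamp, mac — PK (value, type) and explicit NOT NULL columns excluded).
events: 3 nullable (version, lon, status — PK (gain, event_id, threshold) and explicit NOT NULL columns excluded).
Total: 4 + 3 + 6 + 2 + 3 = 18.

18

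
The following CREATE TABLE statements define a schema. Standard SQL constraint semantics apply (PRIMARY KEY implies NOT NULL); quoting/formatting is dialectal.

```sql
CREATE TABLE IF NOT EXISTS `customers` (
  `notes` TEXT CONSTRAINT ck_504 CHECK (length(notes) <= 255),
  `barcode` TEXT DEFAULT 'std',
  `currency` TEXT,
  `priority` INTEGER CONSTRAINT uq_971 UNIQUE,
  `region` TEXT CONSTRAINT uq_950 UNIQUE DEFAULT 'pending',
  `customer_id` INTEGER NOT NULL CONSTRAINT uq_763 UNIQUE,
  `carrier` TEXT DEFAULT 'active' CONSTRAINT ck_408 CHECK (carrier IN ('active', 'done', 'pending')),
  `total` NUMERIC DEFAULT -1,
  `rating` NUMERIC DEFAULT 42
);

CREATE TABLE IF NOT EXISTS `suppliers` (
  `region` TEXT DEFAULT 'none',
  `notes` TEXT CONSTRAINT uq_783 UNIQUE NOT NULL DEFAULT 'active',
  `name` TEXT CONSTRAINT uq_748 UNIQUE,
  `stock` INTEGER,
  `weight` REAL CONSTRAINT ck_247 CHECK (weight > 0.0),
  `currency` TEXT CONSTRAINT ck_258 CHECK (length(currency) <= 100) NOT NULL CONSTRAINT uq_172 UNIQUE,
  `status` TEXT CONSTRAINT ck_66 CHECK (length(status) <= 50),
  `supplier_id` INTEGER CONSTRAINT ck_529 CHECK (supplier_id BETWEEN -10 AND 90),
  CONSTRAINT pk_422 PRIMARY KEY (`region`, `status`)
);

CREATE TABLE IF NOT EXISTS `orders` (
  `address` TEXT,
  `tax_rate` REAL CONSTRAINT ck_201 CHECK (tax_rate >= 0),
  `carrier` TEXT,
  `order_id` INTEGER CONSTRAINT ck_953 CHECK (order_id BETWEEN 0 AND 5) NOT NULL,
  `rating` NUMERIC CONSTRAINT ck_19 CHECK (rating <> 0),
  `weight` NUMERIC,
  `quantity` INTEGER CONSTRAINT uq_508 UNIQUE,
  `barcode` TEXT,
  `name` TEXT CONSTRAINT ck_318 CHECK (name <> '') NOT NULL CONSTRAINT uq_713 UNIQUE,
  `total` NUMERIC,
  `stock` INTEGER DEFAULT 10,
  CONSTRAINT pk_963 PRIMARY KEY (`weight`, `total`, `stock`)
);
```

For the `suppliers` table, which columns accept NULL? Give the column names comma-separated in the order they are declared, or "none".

- region: part of the PRIMARY KEY, which implies NOT NULL → not nullable.
- notes: declared NOT NULL → not nullable.
- name: UNIQUE does not imply NOT NULL → nullable.
- stock: no NOT NULL constraint applies → nullable.
- weight: CHECK does not forbid NULL (a CHECK constraint passes when its expression is NULL) → nullable.
- currency: declared NOT NULL → not nullable.
- status: part of the PRIMARY KEY, which implies NOT NULL → not nullable.
- supplier_id: CHECK does not forbid NULL (a CHECK constraint passes when its expression is NULL) → nullable.

name, stock, weight, supplier_id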